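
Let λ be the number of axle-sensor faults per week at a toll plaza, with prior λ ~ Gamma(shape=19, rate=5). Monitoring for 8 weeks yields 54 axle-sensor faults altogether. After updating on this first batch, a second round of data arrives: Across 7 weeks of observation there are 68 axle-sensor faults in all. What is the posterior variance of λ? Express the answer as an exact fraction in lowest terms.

141/400

Total count 54 over total exposure 8 weeks.
After the first batch: Gamma(19 + 54, 5 + 8) = Gamma(73, 13).
Total count 68 over total exposure 7 weeks.
After the second batch: Gamma(73 + 68, 13 + 7) = Gamma(141, 20).
Posterior variance = α'/β'² = 141/400.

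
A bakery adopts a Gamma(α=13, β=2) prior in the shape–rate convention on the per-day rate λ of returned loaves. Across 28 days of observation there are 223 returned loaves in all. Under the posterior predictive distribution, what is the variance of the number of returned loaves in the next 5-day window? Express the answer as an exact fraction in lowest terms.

Total count 223 over total exposure 28 days.
By Gamma–Poisson conjugacy, the posterior is Gamma(α + Σx, β + Σt) = Gamma(13 + 223, 2 + 28) = Gamma(236, 30).
The posterior predictive for a window of length T is Negative Binomial with variance T·α'·(β'+T)/β'² = 5·236·35/900 = 413/9.

413/9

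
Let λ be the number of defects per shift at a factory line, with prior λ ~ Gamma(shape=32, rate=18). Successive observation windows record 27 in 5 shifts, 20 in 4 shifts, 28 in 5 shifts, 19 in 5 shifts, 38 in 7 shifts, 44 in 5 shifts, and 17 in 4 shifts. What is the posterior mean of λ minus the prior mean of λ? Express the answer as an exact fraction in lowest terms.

Total count: 27 + 20 + 28 + 19 + 38 + 44 + 17 = 193.
Total exposure: 5 + 4 + 5 + 5 + 7 + 5 + 4 = 35 shifts.
Conjugate update: add total count to the shape and total exposure to the rate, giving Gamma(225, 53).
Posterior mean = 225/53 = 225/53; prior mean = 32/18 = 16/9. Difference = 225/53 − 16/9 = 1177/477.

1177/477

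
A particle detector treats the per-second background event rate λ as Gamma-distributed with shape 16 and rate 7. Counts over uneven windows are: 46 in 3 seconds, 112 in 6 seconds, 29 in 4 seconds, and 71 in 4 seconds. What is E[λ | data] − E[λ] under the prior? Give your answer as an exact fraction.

767/84

Total count: 46 + 112 + 29 + 71 = 258.
Total exposure: 3 + 6 + 4 + 4 = 17 seconds.
The Gamma prior is conjugate for the Poisson rate, so λ | data ~ Gamma(16+258, 7+17) = Gamma(274, 24).
Posterior mean = 274/24 = 137/12; prior mean = 16/7 = 16/7. Difference = 137/12 − 16/7 = 767/84.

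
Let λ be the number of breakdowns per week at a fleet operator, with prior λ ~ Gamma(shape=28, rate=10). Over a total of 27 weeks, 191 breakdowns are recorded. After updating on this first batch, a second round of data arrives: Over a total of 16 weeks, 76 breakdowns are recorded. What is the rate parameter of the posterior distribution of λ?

53

Total count 191 over total exposure 27 weeks.
After the first batch: Gamma(28 + 191, 10 + 27) = Gamma(219, 37).
Total count 76 over total exposure 16 weeks.
After the second batch: Gamma(219 + 76, 37 + 16) = Gamma(295, 53).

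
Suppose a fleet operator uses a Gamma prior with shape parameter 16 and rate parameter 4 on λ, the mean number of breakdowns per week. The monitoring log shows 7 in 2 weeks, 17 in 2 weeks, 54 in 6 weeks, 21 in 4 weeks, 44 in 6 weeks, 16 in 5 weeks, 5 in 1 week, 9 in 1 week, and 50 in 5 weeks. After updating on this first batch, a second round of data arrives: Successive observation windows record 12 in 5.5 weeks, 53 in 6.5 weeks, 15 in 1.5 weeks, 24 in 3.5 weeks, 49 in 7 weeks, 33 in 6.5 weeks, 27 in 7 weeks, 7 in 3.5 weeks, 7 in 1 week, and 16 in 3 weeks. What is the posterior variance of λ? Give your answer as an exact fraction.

Total count: 7 + 17 + 54 + 21 + 44 + 16 + 5 + 9 + 50 = 223.
Total exposure: 2 + 2 + 6 + 4 + 6 + 5 + 1 + 1 + 5 = 32 weeks.
After the first batch: Gamma(16 + 223, 4 + 32) = Gamma(239, 36).
Total count: 12 + 53 + 15 + 24 + 49 + 33 + 27 + 7 + 7 + 16 = 243.
Total exposure: 5.5 + 6.5 + 1.5 + 3.5 + 7 + 6.5 + 7 + 3.5 + 1 + 3 = 45 weeks.
After the second batch: Gamma(239 + 243, 36 + 45) = Gamma(482, 81).
Posterior variance = α'/β'² = 482/6561.

482/6561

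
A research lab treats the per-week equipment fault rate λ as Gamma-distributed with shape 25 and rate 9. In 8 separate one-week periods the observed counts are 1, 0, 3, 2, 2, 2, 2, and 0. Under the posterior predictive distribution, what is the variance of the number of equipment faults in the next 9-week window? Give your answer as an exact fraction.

8658/289

Total count: 1 + 0 + 3 + 2 + 2 + 2 + 2 + 0 = 12.
Total exposure: 8 weeks.
The Gamma prior is conjugate for the Poisson rate, so λ | data ~ Gamma(25+12, 9+8) = Gamma(37, 17).
The posterior predictive for a window of length T is Negative Binomial with variance T·α'·(β'+T)/β'² = 9·37·26/289 = 8658/289.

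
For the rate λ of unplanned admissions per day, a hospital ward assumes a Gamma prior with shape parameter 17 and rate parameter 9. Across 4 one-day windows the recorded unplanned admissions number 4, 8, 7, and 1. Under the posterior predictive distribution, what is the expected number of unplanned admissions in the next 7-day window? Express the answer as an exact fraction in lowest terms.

Total count: 4 + 8 + 7 + 1 = 20.
Total exposure: 4 days.
The Gamma prior is conjugate for the Poisson rate, so λ | data ~ Gamma(17+20, 9+4) = Gamma(37, 13).
Predictive mean over a 7-day window = T·E[λ|data] = 7·37/13 = 259/13.

259/13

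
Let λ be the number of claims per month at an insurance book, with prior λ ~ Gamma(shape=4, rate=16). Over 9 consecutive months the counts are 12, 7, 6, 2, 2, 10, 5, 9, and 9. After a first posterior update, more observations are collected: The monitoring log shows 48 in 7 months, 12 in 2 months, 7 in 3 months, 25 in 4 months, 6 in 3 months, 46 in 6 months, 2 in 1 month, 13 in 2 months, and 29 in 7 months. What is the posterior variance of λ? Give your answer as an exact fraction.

127/1800

Total count: 12 + 7 + 6 + 2 + 2 + 10 + 5 + 9 + 9 = 62.
Total exposure: 9 months.
After the first batch: Gamma(4 + 62, 16 + 9) = Gamma(66, 25).
Total count: 48 + 12 + 7 + 25 + 6 + 46 + 2 + 13 + 29 = 188.
Total exposure: 7 + 2 + 3 + 4 + 3 + 6 + 1 + 2 + 7 = 35 months.
After the second batch: Gamma(66 + 188, 25 + 35) = Gamma(254, 60).
Posterior variance = α'/β'² = 254/3600 = 127/1800.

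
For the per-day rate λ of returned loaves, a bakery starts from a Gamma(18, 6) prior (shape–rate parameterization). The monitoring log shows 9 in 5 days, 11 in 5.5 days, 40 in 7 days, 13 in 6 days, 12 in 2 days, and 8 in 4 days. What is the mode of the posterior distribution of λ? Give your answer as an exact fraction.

220/71

Total count: 9 + 11 + 40 + 13 + 12 + 8 = 93.
Total exposure: 5 + 5.5 + 7 + 6 + 2 + 4 = 29.5 days.
Posterior: α' = 18 + 93 = 111, β' = 6 + 29.5 = 71/2.
Posterior mode = (α'−1)/β' = 110/(71/2) = 220/71.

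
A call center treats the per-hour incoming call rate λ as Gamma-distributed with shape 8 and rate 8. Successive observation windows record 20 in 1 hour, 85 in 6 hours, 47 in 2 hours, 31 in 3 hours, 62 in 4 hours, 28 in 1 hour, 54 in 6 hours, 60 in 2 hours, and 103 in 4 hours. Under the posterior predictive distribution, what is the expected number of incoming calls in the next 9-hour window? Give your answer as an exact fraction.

Total count: 20 + 85 + 47 + 31 + 62 + 28 + 54 + 60 + 103 = 490.
Total exposure: 1 + 6 + 2 + 3 + 4 + 1 + 6 + 2 + 4 = 29 hours.
Posterior: α' = 8 + 490 = 498, β' = 8 + 29 = 37.
Predictive mean over a 9-hour window = T·E[λ|data] = 9·498/37 = 4482/37.

4482/37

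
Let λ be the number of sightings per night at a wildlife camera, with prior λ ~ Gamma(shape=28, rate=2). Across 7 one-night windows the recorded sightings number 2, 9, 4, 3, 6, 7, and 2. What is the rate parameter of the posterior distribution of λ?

Total count: 2 + 9 + 4 + 3 + 6 + 7 + 2 = 33.
Total exposure: 7 nights.
Posterior: α' = 28 + 33 = 61, β' = 2 + 7 = 9.

9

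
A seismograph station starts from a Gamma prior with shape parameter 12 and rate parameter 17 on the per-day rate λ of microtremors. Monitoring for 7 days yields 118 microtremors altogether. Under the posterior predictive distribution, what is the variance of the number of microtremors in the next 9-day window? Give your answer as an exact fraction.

2145/32

Total count 118 over total exposure 7 days.
Conjugate update: add total count to the shape and total exposure to the rate, giving Gamma(130, 24).
The posterior predictive for a window of length T is Negative Binomial with variance T·α'·(β'+T)/β'² = 9·130·33/576 = 2145/32.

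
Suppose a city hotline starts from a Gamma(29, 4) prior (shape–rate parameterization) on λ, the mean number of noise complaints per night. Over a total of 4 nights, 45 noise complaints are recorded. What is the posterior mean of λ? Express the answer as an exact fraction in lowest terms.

37/4

Total count 45 over total exposure 4 nights.
Gamma(α, β) with Poisson data over total exposure Σt gives posterior Gamma(α+Σx, β+Σt) = Gamma(74, 8).
Posterior mean = α'/β' = 74/8 = 37/4.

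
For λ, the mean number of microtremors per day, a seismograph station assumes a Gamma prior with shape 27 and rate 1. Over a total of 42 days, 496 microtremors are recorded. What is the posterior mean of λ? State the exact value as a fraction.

523/43

Total count 496 over total exposure 42 days.
The Gamma prior is conjugate for the Poisson rate, so λ | data ~ Gamma(27+496, 1+42) = Gamma(523, 43).
Posterior mean = α'/β' = 523/43.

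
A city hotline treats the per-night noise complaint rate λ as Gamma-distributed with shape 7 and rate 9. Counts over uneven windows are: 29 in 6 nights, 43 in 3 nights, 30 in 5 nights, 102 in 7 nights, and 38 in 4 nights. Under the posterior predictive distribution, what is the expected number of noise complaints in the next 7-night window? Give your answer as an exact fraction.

1743/34

Total count: 29 + 43 + 30 + 102 + 38 = 242.
Total exposure: 6 + 3 + 5 + 7 + 4 = 25 nights.
By Gamma–Poisson conjugacy, the posterior is Gamma(α + Σx, β + Σt) = Gamma(7 + 242, 9 + 25) = Gamma(249, 34).
Predictive mean over a 7-night window = T·E[λ|data] = 7·249/34 = 1743/34.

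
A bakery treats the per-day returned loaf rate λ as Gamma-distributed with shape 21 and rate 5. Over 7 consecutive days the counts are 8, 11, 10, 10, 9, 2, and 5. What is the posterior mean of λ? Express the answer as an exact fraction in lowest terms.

19/3

Total count: 8 + 11 + 10 + 10 + 9 + 2 + 5 = 55.
Total exposure: 7 days.
Conjugate update: add total count to the shape and total exposure to the rate, giving Gamma(76, 12).
Posterior mean = α'/β' = 76/12 = 19/3.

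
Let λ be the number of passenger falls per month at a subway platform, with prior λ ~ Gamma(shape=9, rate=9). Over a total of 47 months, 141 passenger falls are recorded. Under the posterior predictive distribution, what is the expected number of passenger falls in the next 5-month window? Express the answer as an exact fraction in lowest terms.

375/28

Total count 141 over total exposure 47 months.
Gamma(α, β) with Poisson data over total exposure Σt gives posterior Gamma(α+Σx, β+Σt) = Gamma(150, 56).
Predictive mean over a 5-month window = T·E[λ|data] = 5·150/56 = 375/28.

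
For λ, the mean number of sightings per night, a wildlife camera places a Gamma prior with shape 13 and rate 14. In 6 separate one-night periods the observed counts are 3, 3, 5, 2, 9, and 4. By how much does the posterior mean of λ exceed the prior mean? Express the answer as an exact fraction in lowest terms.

Total count: 3 + 3 + 5 + 2 + 9 + 4 = 26.
Total exposure: 6 nights.
The Gamma prior is conjugate for the Poisson rate, so λ | data ~ Gamma(13+26, 14+6) = Gamma(39, 20).
Posterior mean = 39/20 = 39/20; prior mean = 13/14 = 13/14. Difference = 39/20 − 13/14 = 143/140.

143/140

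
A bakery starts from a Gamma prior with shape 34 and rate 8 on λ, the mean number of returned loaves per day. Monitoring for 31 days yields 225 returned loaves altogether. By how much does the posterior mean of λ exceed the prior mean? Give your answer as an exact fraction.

373/156

Total count 225 over total exposure 31 days.
By Gamma–Poisson conjugacy, the posterior is Gamma(α + Σx, β + Σt) = Gamma(34 + 225, 8 + 31) = Gamma(259, 39).
Posterior mean = 259/39 = 259/39; prior mean = 34/8 = 17/4. Difference = 259/39 − 17/4 = 373/156.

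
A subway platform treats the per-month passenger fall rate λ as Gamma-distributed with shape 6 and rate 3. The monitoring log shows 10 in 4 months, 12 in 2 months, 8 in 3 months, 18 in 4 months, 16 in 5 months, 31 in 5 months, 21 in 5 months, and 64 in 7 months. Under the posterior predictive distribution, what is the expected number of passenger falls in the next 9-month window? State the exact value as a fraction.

Total count: 10 + 12 + 8 + 18 + 16 + 31 + 21 + 64 = 180.
Total exposure: 4 + 2 + 3 + 4 + 5 + 5 + 5 + 7 = 35 months.
Posterior: α' = 6 + 180 = 186, β' = 3 + 35 = 38.
Predictive mean over a 9-month window = T·E[λ|data] = 9·186/38 = 837/19.

837/19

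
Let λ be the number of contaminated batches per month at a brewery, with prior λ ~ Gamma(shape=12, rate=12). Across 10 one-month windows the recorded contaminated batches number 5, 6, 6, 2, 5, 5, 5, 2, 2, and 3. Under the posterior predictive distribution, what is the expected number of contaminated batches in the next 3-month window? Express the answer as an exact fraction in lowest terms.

Total count: 5 + 6 + 6 + 2 + 5 + 5 + 5 + 2 + 2 + 3 = 41.
Total exposure: 10 months.
The Gamma prior is conjugate for the Poisson rate, so λ | data ~ Gamma(12+41, 12+10) = Gamma(53, 22).
Predictive mean over a 3-month window = T·E[λ|data] = 3·53/22 = 159/22.

159/22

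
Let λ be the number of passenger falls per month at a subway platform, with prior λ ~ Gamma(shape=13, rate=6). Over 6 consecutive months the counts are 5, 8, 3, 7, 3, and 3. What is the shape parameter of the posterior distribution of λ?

Total count: 5 + 8 + 3 + 7 + 3 + 3 = 29.
Total exposure: 6 months.
Posterior: α' = 13 + 29 = 42, β' = 6 + 6 = 12.

42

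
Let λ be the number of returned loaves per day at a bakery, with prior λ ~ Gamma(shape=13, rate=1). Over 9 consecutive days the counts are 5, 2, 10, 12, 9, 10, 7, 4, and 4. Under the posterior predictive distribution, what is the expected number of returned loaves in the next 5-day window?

Total count: 5 + 2 + 10 + 12 + 9 + 10 + 7 + 4 + 4 = 63.
Total exposure: 9 days.
By Gamma–Poisson conjugacy, the posterior is Gamma(α + Σx, β + Σt) = Gamma(13 + 63, 1 + 9) = Gamma(76, 10).
Predictive mean over a 5-day window = T·E[λ|data] = 5·76/10 = 38.

38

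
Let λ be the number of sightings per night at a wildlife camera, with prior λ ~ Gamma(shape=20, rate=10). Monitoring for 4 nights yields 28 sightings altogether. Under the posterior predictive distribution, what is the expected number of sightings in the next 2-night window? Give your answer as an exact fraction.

Total count 28 over total exposure 4 nights.
Conjugate update: add total count to the shape and total exposure to the rate, giving Gamma(48, 14).
Predictive mean over a 2-night window = T·E[λ|data] = 2·48/14 = 48/7.

48/7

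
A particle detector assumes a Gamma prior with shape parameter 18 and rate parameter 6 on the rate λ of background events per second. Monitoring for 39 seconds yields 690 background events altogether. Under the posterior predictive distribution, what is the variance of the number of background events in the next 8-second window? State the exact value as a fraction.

Total count 690 over total exposure 39 seconds.
Conjugate update: add total count to the shape and total exposure to the rate, giving Gamma(708, 45).
The posterior predictive for a window of length T is Negative Binomial with variance T·α'·(β'+T)/β'² = 8·708·53/2025 = 100064/675.

100064/675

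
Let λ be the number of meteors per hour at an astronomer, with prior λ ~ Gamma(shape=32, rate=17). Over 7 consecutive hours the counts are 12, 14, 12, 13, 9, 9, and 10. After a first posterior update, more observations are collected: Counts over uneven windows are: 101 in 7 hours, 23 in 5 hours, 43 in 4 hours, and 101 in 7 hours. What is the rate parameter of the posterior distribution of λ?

47

Total count: 12 + 14 + 12 + 13 + 9 + 9 + 10 = 79.
Total exposure: 7 hours.
After the first batch: Gamma(32 + 79, 17 + 7) = Gamma(111, 24).
Total count: 101 + 23 + 43 + 101 = 268.
Total exposure: 7 + 5 + 4 + 7 = 23 hours.
After the second batch: Gamma(111 + 268, 24 + 23) = Gamma(379, 47).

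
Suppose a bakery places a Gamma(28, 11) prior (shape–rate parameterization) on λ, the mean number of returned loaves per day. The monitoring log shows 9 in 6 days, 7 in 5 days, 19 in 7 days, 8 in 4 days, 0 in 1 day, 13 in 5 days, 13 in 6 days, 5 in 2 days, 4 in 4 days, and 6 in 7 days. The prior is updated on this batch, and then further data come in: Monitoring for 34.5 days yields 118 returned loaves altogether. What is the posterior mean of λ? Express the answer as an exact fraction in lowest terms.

92/37

Total count: 9 + 7 + 19 + 8 + 0 + 13 + 13 + 5 + 4 + 6 = 84.
Total exposure: 6 + 5 + 7 + 4 + 1 + 5 + 6 + 2 + 4 + 7 = 47 days.
After the first batch: Gamma(28 + 84, 11 + 47) = Gamma(112, 58).
Total count 118 over total exposure 34.5 days.
After the second batch: Gamma(112 + 118, 58 + 34.5) = Gamma(230, 185/2).
Posterior mean = α'/β' = 230/(185/2) = 92/37.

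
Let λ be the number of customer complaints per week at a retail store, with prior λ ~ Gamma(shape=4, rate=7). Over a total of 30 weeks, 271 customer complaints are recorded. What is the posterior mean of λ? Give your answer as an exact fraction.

Total count 271 over total exposure 30 weeks.
Conjugate update: add total count to the shape and total exposure to the rate, giving Gamma(275, 37).
Posterior mean = α'/β' = 275/37.

275/37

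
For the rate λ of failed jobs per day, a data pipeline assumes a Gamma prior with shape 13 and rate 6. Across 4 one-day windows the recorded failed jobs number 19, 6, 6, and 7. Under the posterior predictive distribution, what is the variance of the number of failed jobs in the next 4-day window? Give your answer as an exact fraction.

714/25

Total count: 19 + 6 + 6 + 7 = 38.
Total exposure: 4 days.
The Gamma prior is conjugate for the Poisson rate, so λ | data ~ Gamma(13+38, 6+4) = Gamma(51, 10).
The posterior predictive for a window of length T is Negative Binomial with variance T·α'·(β'+T)/β'² = 4·51·14/100 = 714/25.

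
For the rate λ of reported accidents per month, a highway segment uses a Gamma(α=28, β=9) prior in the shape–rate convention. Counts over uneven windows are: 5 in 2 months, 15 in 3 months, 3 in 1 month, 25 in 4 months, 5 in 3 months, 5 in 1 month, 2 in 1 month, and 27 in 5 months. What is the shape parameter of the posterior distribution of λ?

Total count: 5 + 15 + 3 + 25 + 5 + 5 + 2 + 27 = 87.
Total exposure: 2 + 3 + 1 + 4 + 3 + 1 + 1 + 5 = 20 months.
Posterior: α' = 28 + 87 = 115, β' = 9 + 20 = 29.

115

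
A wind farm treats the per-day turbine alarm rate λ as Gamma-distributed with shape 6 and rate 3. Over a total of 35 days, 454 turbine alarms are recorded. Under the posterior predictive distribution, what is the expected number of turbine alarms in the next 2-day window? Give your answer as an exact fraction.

460/19

Total count 454 over total exposure 35 days.
Posterior: α' = 6 + 454 = 460, β' = 3 + 35 = 38.
Predictive mean over a 2-day window = T·E[λ|data] = 2·460/38 = 460/19.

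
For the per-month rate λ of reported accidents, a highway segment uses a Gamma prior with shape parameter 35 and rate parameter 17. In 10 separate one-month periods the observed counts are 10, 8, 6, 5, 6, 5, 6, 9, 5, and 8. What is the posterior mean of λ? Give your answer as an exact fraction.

103/27

Total count: 10 + 8 + 6 + 5 + 6 + 5 + 6 + 9 + 5 + 8 = 68.
Total exposure: 10 months.
The Gamma prior is conjugate for the Poisson rate, so λ | data ~ Gamma(35+68, 17+10) = Gamma(103, 27).
Posterior mean = α'/β' = 103/27.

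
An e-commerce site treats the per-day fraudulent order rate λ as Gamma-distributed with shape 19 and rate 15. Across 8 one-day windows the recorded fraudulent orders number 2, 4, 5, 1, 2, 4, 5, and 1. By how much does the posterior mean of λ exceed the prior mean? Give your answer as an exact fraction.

Total count: 2 + 4 + 5 + 1 + 2 + 4 + 5 + 1 = 24.
Total exposure: 8 days.
The Gamma prior is conjugate for the Poisson rate, so λ | data ~ Gamma(19+24, 15+8) = Gamma(43, 23).
Posterior mean = 43/23 = 43/23; prior mean = 19/15 = 19/15. Difference = 43/23 − 19/15 = 208/345.

208/345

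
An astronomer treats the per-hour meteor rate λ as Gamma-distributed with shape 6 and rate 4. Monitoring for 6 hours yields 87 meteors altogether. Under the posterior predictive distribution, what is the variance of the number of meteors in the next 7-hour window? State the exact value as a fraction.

11067/100

Total count 87 over total exposure 6 hours.
Posterior: α' = 6 + 87 = 93, β' = 4 + 6 = 10.
The posterior predictive for a window of length T is Negative Binomial with variance T·α'·(β'+T)/β'² = 7·93·17/100 = 11067/100.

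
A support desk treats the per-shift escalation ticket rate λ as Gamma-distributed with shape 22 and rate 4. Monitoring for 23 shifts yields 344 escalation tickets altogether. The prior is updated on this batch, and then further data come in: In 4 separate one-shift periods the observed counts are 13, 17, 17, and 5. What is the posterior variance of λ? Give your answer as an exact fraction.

418/961

Total count 344 over total exposure 23 shifts.
After the first batch: Gamma(22 + 344, 4 + 23) = Gamma(366, 27).
Total count: 13 + 17 + 17 + 5 = 52.
Total exposure: 4 shifts.
After the second batch: Gamma(366 + 52, 27 + 4) = Gamma(418, 31).
Posterior variance = α'/β'² = 418/961.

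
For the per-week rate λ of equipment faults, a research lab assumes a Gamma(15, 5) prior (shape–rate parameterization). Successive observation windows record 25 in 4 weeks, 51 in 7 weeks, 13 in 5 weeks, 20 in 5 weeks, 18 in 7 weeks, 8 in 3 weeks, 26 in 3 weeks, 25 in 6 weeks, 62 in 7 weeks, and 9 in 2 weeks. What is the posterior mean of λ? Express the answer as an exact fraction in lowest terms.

Total count: 25 + 51 + 13 + 20 + 18 + 8 + 26 + 25 + 62 + 9 = 257.
Total exposure: 4 + 7 + 5 + 5 + 7 + 3 + 3 + 6 + 7 + 2 = 49 weeks.
Gamma(α, β) with Poisson data over total exposure Σt gives posterior Gamma(α+Σx, β+Σt) = Gamma(272, 54).
Posterior mean = α'/β' = 272/54 = 136/27.

136/27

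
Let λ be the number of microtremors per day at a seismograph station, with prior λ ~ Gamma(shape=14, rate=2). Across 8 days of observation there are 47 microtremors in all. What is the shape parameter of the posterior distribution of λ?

Total count 47 over total exposure 8 days.
By Gamma–Poisson conjugacy, the posterior is Gamma(α + Σx, β + Σt) = Gamma(14 + 47, 2 + 8) = Gamma(61, 10).

61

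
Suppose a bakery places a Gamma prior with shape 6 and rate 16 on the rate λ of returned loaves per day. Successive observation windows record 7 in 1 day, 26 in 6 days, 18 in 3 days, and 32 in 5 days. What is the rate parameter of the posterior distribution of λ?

Total count: 7 + 26 + 18 + 32 = 83.
Total exposure: 1 + 6 + 3 + 5 = 15 days.
By Gamma–Poisson conjugacy, the posterior is Gamma(α + Σx, β + Σt) = Gamma(6 + 83, 16 + 15) = Gamma(89, 31).

31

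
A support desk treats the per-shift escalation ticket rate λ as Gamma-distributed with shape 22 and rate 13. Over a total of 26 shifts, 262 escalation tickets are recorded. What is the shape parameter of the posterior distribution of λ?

Total count 262 over total exposure 26 shifts.
The Gamma prior is conjugate for the Poisson rate, so λ | data ~ Gamma(22+262, 13+26) = Gamma(284, 39).

284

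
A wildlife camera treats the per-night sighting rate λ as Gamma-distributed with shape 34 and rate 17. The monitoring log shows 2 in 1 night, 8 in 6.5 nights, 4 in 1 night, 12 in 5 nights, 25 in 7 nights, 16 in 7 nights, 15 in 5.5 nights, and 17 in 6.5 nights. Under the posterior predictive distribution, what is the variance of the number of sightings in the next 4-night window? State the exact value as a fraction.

Total count: 2 + 8 + 4 + 12 + 25 + 16 + 15 + 17 = 99.
Total exposure: 1 + 6.5 + 1 + 5 + 7 + 7 + 5.5 + 6.5 = 39.5 nights.
The Gamma prior is conjugate for the Poisson rate, so λ | data ~ Gamma(34+99, 17+39.5) = Gamma(133, 113/2).
The posterior predictive for a window of length T is Negative Binomial with variance T·α'·(β'+T)/β'² = 4·133·(121/2)/(12769/4) = 128744/12769.

128744/12769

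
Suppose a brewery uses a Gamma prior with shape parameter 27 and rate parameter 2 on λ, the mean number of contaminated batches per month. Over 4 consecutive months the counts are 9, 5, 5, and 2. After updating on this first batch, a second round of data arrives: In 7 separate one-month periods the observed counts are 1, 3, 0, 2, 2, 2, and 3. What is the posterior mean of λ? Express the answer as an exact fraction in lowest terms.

61/13

Total count: 9 + 5 + 5 + 2 = 21.
Total exposure: 4 months.
After the first batch: Gamma(27 + 21, 2 + 4) = Gamma(48, 6).
Total count: 1 + 3 + 0 + 2 + 2 + 2 + 3 = 13.
Total exposure: 7 months.
After the second batch: Gamma(48 + 13, 6 + 7) = Gamma(61, 13).
Posterior mean = α'/β' = 61/13.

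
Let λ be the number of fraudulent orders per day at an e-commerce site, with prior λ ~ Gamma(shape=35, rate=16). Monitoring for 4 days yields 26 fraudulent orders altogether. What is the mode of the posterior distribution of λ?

3

Total count 26 over total exposure 4 days.
Conjugate update: add total count to the shape and total exposure to the rate, giving Gamma(61, 20).
Posterior mode = (α'−1)/β' = 60/20 = 3.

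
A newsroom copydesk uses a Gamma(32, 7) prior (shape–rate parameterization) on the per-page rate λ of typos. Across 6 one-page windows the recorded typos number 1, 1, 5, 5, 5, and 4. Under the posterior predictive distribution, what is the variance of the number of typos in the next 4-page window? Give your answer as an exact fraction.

Total count: 1 + 1 + 5 + 5 + 5 + 4 = 21.
Total exposure: 6 pages.
Conjugate update: add total count to the shape and total exposure to the rate, giving Gamma(53, 13).
The posterior predictive for a window of length T is Negative Binomial with variance T·α'·(β'+T)/β'² = 4·53·17/169 = 3604/169.

3604/169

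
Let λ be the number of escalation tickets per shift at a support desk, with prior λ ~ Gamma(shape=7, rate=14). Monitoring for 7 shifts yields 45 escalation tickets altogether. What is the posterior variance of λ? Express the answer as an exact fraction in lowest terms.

52/441

Total count 45 over total exposure 7 shifts.
The Gamma prior is conjugate for the Poisson rate, so λ | data ~ Gamma(7+45, 14+7) = Gamma(52, 21).
Posterior variance = α'/β'² = 52/441.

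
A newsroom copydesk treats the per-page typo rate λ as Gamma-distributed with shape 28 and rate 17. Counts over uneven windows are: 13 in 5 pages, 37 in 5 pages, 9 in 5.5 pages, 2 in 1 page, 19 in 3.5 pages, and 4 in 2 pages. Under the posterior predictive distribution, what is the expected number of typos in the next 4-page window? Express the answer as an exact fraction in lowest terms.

Total count: 13 + 37 + 9 + 2 + 19 + 4 = 84.
Total exposure: 5 + 5 + 5.5 + 1 + 3.5 + 2 = 22 pages.
Gamma(α, β) with Poisson data over total exposure Σt gives posterior Gamma(α+Σx, β+Σt) = Gamma(112, 39).
Predictive mean over a 4-page window = T·E[λ|data] = 4·112/39 = 448/39.

448/39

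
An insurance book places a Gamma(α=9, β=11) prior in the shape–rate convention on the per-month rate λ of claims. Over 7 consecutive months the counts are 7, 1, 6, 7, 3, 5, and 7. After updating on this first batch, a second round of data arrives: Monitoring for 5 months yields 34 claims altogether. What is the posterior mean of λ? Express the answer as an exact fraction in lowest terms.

Total count: 7 + 1 + 6 + 7 + 3 + 5 + 7 = 36.
Total exposure: 7 months.
After the first batch: Gamma(9 + 36, 11 + 7) = Gamma(45, 18).
Total count 34 over total exposure 5 months.
After the second batch: Gamma(45 + 34, 18 + 5) = Gamma(79, 23).
Posterior mean = α'/β' = 79/23.

79/23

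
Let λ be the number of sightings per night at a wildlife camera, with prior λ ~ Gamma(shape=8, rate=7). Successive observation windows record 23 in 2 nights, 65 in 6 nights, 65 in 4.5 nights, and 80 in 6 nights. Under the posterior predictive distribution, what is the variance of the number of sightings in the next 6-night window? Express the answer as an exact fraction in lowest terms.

20244/289

Total count: 23 + 65 + 65 + 80 = 233.
Total exposure: 2 + 6 + 4.5 + 6 = 18.5 nights.
Gamma(α, β) with Poisson data over total exposure Σt gives posterior Gamma(α+Σx, β+Σt) = Gamma(241, 51/2).
The posterior predictive for a window of length T is Negative Binomial with variance T·α'·(β'+T)/β'² = 6·241·(63/2)/(2601/4) = 20244/289.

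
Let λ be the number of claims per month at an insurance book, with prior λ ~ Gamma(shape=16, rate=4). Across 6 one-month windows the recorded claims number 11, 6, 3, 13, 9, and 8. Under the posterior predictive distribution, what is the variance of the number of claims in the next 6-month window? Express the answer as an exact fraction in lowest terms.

Total count: 11 + 6 + 3 + 13 + 9 + 8 = 50.
Total exposure: 6 months.
Gamma(α, β) with Poisson data over total exposure Σt gives posterior Gamma(α+Σx, β+Σt) = Gamma(66, 10).
The posterior predictive for a window of length T is Negative Binomial with variance T·α'·(β'+T)/β'² = 6·66·16/100 = 1584/25.

1584/25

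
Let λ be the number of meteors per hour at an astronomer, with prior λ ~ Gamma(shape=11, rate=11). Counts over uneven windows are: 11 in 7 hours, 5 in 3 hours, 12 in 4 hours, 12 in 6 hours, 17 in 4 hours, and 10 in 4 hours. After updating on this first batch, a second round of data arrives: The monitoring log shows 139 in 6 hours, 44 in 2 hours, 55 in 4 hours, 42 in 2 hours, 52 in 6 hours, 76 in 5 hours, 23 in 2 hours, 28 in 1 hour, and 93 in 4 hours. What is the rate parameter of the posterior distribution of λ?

Total count: 11 + 5 + 12 + 12 + 17 + 10 = 67.
Total exposure: 7 + 3 + 4 + 6 + 4 + 4 = 28 hours.
After the first batch: Gamma(11 + 67, 11 + 28) = Gamma(78, 39).
Total count: 139 + 44 + 55 + 42 + 52 + 76 + 23 + 28 + 93 = 552.
Total exposure: 6 + 2 + 4 + 2 + 6 + 5 + 2 + 1 + 4 = 32 hours.
After the second batch: Gamma(78 + 552, 39 + 32) = Gamma(630, 71).

71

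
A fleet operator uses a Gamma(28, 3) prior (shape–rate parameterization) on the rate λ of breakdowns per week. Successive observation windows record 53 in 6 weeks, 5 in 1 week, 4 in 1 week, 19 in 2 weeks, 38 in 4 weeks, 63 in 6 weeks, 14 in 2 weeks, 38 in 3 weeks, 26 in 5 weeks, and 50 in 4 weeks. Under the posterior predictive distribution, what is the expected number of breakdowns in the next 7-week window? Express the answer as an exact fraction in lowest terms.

Total count: 53 + 5 + 4 + 19 + 38 + 63 + 14 + 38 + 26 + 50 = 310.
Total exposure: 6 + 1 + 1 + 2 + 4 + 6 + 2 + 3 + 5 + 4 = 34 weeks.
Gamma(α, β) with Poisson data over total exposure Σt gives posterior Gamma(α+Σx, β+Σt) = Gamma(338, 37).
Predictive mean over a 7-week window = T·E[λ|data] = 7·338/37 = 2366/37.

2366/37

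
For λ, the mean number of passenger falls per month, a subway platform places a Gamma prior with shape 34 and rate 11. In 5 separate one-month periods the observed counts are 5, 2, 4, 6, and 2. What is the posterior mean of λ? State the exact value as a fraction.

53/16

Total count: 5 + 2 + 4 + 6 + 2 = 19.
Total exposure: 5 months.
Posterior: α' = 34 + 19 = 53, β' = 11 + 5 = 16.
Posterior mean = α'/β' = 53/16.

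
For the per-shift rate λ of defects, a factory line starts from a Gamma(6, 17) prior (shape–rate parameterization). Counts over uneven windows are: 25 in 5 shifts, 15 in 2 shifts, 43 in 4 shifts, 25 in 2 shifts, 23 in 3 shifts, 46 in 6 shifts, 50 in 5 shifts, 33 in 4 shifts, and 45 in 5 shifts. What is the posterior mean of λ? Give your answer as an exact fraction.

311/53

Total count: 25 + 15 + 43 + 25 + 23 + 46 + 50 + 33 + 45 = 305.
Total exposure: 5 + 2 + 4 + 2 + 3 + 6 + 5 + 4 + 5 = 36 shifts.
Posterior: α' = 6 + 305 = 311, β' = 17 + 36 = 53.
Posterior mean = α'/β' = 311/53.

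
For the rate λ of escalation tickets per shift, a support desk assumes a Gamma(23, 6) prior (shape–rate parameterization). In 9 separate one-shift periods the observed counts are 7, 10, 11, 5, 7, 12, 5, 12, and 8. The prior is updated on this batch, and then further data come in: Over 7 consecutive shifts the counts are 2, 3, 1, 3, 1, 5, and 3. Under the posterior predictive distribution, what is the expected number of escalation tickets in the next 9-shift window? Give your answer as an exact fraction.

Total count: 7 + 10 + 11 + 5 + 7 + 12 + 5 + 12 + 8 = 77.
Total exposure: 9 shifts.
After the first batch: Gamma(23 + 77, 6 + 9) = Gamma(100, 15).
Total count: 2 + 3 + 1 + 3 + 1 + 5 + 3 = 18.
Total exposure: 7 shifts.
After the second batch: Gamma(100 + 18, 15 + 7) = Gamma(118, 22).
Predictive mean over a 9-shift window = T·E[λ|data] = 9·118/22 = 531/11.

531/11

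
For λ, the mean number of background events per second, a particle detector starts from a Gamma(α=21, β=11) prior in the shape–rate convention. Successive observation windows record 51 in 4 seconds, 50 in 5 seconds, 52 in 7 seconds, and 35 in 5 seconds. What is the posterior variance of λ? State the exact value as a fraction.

Total count: 51 + 50 + 52 + 35 = 188.
Total exposure: 4 + 5 + 7 + 5 = 21 seconds.
Conjugate update: add total count to the shape and total exposure to the rate, giving Gamma(209, 32).
Posterior variance = α'/β'² = 209/1024.

209/1024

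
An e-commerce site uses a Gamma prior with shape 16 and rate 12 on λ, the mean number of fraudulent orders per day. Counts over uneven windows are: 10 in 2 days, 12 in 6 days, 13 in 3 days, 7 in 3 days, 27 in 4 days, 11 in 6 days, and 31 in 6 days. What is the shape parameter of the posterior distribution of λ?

Total count: 10 + 12 + 13 + 7 + 27 + 11 + 31 = 111.
Total exposure: 2 + 6 + 3 + 3 + 4 + 6 + 6 = 30 days.
Posterior: α' = 16 + 111 = 127, β' = 12 + 30 = 42.

127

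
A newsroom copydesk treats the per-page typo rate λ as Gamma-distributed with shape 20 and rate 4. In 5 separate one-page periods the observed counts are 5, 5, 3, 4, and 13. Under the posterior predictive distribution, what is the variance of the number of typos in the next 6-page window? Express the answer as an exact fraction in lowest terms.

500/9

Total count: 5 + 5 + 3 + 4 + 13 = 30.
Total exposure: 5 pages.
Conjugate update: add total count to the shape and total exposure to the rate, giving Gamma(50, 9).
The posterior predictive for a window of length T is Negative Binomial with variance T·α'·(β'+T)/β'² = 6·50·15/81 = 500/9.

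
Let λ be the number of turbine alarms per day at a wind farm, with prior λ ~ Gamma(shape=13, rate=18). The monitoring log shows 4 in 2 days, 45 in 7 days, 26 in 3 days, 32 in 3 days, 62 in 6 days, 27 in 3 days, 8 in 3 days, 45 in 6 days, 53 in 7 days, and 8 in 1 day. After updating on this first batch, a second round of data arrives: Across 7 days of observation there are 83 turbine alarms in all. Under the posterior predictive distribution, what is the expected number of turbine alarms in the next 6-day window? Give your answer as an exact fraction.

406/11

Total count: 4 + 45 + 26 + 32 + 62 + 27 + 8 + 45 + 53 + 8 = 310.
Total exposure: 2 + 7 + 3 + 3 + 6 + 3 + 3 + 6 + 7 + 1 = 41 days.
After the first batch: Gamma(13 + 310, 18 + 41) = Gamma(323, 59).
Total count 83 over total exposure 7 days.
After the second batch: Gamma(323 + 83, 59 + 7) = Gamma(406, 66).
Predictive mean over a 6-day window = T·E[λ|data] = 6·406/66 = 406/11.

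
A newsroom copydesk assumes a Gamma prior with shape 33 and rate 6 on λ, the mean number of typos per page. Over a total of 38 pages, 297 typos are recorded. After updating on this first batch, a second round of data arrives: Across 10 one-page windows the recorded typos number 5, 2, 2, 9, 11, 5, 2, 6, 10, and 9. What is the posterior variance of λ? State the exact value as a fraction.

Total count 297 over total exposure 38 pages.
After the first batch: Gamma(33 + 297, 6 + 38) = Gamma(330, 44).
Total count: 5 + 2 + 2 + 9 + 11 + 5 + 2 + 6 + 10 + 9 = 61.
Total exposure: 10 pages.
After the second batch: Gamma(330 + 61, 44 + 10) = Gamma(391, 54).
Posterior variance = α'/β'² = 391/2916.

391/2916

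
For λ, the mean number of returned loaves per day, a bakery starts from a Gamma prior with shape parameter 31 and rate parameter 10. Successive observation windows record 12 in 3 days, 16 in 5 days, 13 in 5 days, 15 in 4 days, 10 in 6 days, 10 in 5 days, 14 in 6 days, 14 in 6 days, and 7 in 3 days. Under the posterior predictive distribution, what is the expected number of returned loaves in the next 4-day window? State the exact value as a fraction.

Total count: 12 + 16 + 13 + 15 + 10 + 10 + 14 + 14 + 7 = 111.
Total exposure: 3 + 5 + 5 + 4 + 6 + 5 + 6 + 6 + 3 = 43 days.
Conjugate update: add total count to the shape and total exposure to the rate, giving Gamma(142, 53).
Predictive mean over a 4-day window = T·E[λ|data] = 4·142/53 = 568/53.

568/53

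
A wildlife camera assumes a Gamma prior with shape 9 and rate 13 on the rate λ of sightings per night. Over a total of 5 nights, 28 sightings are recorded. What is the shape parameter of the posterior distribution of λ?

Total count 28 over total exposure 5 nights.
Conjugate update: add total count to the shape and total exposure to the rate, giving Gamma(37, 18).

37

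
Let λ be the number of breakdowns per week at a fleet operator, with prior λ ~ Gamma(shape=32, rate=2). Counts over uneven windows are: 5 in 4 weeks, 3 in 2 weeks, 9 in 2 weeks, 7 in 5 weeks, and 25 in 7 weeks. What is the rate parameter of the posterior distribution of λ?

22

Total count: 5 + 3 + 9 + 7 + 25 = 49.
Total exposure: 4 + 2 + 2 + 5 + 7 = 20 weeks.
Conjugate update: add total count to the shape and total exposure to the rate, giving Gamma(81, 22).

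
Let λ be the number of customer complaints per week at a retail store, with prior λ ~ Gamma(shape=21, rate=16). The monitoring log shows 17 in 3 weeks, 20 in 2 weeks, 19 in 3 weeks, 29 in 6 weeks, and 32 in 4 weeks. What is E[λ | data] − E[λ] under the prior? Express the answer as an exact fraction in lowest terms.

Total count: 17 + 20 + 19 + 29 + 32 = 117.
Total exposure: 3 + 2 + 3 + 6 + 4 = 18 weeks.
The Gamma prior is conjugate for the Poisson rate, so λ | data ~ Gamma(21+117, 16+18) = Gamma(138, 34).
Posterior mean = 138/34 = 69/17; prior mean = 21/16 = 21/16. Difference = 69/17 − 21/16 = 747/272.

747/272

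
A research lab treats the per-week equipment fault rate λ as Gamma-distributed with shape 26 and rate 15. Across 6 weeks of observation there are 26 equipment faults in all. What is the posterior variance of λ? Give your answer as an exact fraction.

52/441

Total count 26 over total exposure 6 weeks.
The Gamma prior is conjugate for the Poisson rate, so λ | data ~ Gamma(26+26, 15+6) = Gamma(52, 21).
Posterior variance = α'/β'² = 52/441.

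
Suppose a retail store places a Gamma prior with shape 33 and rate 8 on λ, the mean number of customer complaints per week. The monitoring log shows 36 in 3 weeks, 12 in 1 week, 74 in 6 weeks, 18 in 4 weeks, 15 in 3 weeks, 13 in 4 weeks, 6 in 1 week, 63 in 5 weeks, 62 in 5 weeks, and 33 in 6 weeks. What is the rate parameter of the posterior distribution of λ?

46

Total count: 36 + 12 + 74 + 18 + 15 + 13 + 6 + 63 + 62 + 33 = 332.
Total exposure: 3 + 1 + 6 + 4 + 3 + 4 + 1 + 5 + 5 + 6 = 38 weeks.
By Gamma–Poisson conjugacy, the posterior is Gamma(α + Σx, β + Σt) = Gamma(33 + 332, 8 + 38) = Gamma(365, 46).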